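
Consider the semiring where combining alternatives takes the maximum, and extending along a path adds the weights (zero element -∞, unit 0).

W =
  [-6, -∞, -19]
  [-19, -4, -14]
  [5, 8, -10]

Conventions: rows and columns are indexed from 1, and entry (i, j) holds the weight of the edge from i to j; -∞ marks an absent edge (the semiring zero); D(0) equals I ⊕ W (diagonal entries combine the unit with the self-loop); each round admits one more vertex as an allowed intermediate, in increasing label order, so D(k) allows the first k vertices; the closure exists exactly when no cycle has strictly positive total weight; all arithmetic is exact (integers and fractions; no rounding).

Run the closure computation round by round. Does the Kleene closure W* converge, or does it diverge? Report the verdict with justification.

D(0):
  [0, -∞, -19]
  [-19, 0, -14]
  [5, 8, 0]
D(1):
  [0, -∞, -19]
  [-19, 0, -14]
  [5, 8, 0]
D(2):
  [0, -∞, -19]
  [-19, 0, -14]
  [5, 8, 0]
D(3):
  [0, -11, -19]
  [-9, 0, -14]
  [5, 8, 0]
Key observation: every diagonal entry stays at the unit through all rounds, so no improving cycle exists.
Answer: CONVERGES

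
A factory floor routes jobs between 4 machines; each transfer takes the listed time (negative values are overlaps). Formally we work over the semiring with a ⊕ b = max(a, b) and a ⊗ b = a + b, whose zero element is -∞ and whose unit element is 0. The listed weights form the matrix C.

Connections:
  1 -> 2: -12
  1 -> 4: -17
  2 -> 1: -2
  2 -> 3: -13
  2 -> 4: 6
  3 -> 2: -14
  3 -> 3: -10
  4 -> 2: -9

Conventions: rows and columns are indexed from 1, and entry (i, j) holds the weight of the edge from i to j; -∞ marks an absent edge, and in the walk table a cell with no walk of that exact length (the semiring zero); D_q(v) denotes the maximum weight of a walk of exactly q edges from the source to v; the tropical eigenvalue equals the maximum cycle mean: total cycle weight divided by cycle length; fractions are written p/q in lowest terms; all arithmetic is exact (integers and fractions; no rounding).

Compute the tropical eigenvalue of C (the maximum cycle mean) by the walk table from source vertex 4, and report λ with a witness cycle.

q=0: [-∞, -∞, -∞, 0]
q=1: [-∞, -9, -∞, -∞]
q=2: [-11, -∞, -22, -3]
q=3: [-∞, -12, -32, -28]
q=4: [-14, -37, -25, -6]
Optimal cycle mean attained by: cycle 2->4->2, total 6 + (-9), length 2.
Answer: λ = -3/2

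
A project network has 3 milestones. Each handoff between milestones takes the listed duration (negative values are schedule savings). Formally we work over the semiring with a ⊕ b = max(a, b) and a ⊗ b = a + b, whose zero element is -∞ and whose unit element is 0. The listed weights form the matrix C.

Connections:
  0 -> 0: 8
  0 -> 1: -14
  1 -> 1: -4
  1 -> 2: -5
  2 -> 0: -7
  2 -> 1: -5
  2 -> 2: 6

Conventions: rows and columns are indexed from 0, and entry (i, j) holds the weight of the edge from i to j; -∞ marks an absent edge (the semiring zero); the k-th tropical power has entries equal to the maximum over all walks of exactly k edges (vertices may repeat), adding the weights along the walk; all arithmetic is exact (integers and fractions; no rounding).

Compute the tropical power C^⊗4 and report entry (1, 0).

C^⊗2:
  [16, -6, -19]
  [-12, -8, 1]
  [1, 1, 12]
C^⊗3:
  [24, 2, -11]
  [-4, -4, 7]
  [9, 7, 18]
C^⊗4:
  [32, 10, -3]
  [4, 2, 13]
  [17, 13, 24]
Key observation: the optimum is the walk 1->2->0->0->0, with weight (-5) + (-7) + 8 + 8 = 4.
Optimal value attained by: walk 1->2->0->0->0.
Answer: (C^⊗4)[1][0] = 4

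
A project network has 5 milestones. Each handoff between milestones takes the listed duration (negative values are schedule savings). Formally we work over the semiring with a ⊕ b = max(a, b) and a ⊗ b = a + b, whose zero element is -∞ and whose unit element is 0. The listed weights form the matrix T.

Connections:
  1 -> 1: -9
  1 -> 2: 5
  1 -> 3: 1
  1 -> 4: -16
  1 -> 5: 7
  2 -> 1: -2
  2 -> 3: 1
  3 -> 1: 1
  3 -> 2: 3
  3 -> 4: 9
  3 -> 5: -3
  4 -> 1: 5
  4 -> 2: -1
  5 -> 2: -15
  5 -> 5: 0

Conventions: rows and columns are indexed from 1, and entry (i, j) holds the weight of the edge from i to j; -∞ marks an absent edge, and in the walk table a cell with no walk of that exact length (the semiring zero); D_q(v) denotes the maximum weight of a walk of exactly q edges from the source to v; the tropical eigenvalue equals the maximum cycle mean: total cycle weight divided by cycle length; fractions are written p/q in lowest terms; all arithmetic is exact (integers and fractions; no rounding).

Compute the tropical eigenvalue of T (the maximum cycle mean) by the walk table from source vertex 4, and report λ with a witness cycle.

q=0: [-∞, -∞, -∞, 0, -∞]
q=1: [5, -1, -∞, -∞, -∞]
q=2: [-3, 10, 6, -11, 12]
q=3: [8, 9, 11, 15, 12]
q=4: [20, 14, 10, 20, 15]
q=5: [25, 25, 21, 19, 27]
Optimal cycle mean attained by: cycle 1->2->3->4->1, total 5 + 1 + 9 + 5, length 4.
Answer: λ = 5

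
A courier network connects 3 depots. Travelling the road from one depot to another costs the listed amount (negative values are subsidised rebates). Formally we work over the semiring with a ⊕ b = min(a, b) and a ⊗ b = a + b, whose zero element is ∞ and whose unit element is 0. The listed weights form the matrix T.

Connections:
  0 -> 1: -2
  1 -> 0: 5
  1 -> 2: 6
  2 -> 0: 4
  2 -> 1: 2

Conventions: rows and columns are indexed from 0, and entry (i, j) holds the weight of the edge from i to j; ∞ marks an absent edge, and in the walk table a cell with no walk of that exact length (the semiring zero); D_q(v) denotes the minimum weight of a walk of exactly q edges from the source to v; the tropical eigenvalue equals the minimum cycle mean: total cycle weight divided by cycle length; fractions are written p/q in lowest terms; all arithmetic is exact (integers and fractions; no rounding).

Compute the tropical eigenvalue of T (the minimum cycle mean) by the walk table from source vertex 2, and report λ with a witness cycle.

q=0: [∞, ∞, 0]
q=1: [4, 2, ∞]
q=2: [7, 2, 8]
q=3: [7, 5, 8]
Optimal cycle mean attained by: cycle 0->1->0, total (-2) + 5, length 2.
Answer: λ = 3/2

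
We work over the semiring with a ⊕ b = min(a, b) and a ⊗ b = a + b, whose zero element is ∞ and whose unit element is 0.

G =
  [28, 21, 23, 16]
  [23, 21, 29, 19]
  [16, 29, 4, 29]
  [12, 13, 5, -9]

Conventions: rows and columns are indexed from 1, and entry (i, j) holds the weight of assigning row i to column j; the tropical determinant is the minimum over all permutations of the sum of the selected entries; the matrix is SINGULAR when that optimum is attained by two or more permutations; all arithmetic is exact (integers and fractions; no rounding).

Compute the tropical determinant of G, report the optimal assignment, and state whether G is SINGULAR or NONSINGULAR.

σ = (1, 2, 3, 4): 28 + 21 + 4 + (-9) = 44
σ = (1, 2, 4, 3): 28 + 21 + 29 + 5 = 83
σ = (1, 3, 2, 4): 28 + 29 + 29 + (-9) = 77
σ = (1, 3, 4, 2): 28 + 29 + 29 + 13 = 99
σ = (1, 4, 2, 3): 28 + 19 + 29 + 5 = 81
σ = (1, 4, 3, 2): 28 + 19 + 4 + 13 = 64
σ = (2, 1, 3, 4): 21 + 23 + 4 + (-9) = 39
σ = (2, 1, 4, 3): 21 + 23 + 29 + 5 = 78
σ = (2, 3, 1, 4): 21 + 29 + 16 + (-9) = 57
σ = (2, 3, 4, 1): 21 + 29 + 29 + 12 = 91
σ = (2, 4, 1, 3): 21 + 19 + 16 + 5 = 61
σ = (2, 4, 3, 1): 21 + 19 + 4 + 12 = 56
σ = (3, 1, 2, 4): 23 + 23 + 29 + (-9) = 66
σ = (3, 1, 4, 2): 23 + 23 + 29 + 13 = 88
σ = (3, 2, 1, 4): 23 + 21 + 16 + (-9) = 51
σ = (3, 2, 4, 1): 23 + 21 + 29 + 12 = 85
σ = (3, 4, 1, 2): 23 + 19 + 16 + 13 = 71
σ = (3, 4, 2, 1): 23 + 19 + 29 + 12 = 83
σ = (4, 1, 2, 3): 16 + 23 + 29 + 5 = 73
σ = (4, 1, 3, 2): 16 + 23 + 4 + 13 = 56
σ = (4, 2, 1, 3): 16 + 21 + 16 + 5 = 58
σ = (4, 2, 3, 1): 16 + 21 + 4 + 12 = 53
σ = (4, 3, 1, 2): 16 + 29 + 16 + 13 = 74
σ = (4, 3, 2, 1): 16 + 29 + 29 + 12 = 86
Optimal value attained by: σ = (2, 1, 3, 4).
Answer: det⊕(G) = 39; verdict: NONSINGULAR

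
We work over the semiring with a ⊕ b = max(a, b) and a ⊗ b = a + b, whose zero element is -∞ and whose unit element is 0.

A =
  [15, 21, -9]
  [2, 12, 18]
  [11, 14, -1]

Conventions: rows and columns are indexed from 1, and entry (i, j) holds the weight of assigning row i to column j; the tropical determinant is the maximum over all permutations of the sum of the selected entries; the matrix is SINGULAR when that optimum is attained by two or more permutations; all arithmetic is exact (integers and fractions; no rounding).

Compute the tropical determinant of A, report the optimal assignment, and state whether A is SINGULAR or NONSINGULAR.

σ = (1, 2, 3): 15 + 12 + (-1) = 26
σ = (1, 3, 2): 15 + 18 + 14 = 47
σ = (2, 1, 3): 21 + 2 + (-1) = 22
σ = (2, 3, 1): 21 + 18 + 11 = 50
σ = (3, 1, 2): (-9) + 2 + 14 = 7
σ = (3, 2, 1): (-9) + 12 + 11 = 14
Optimal value attained by: σ = (2, 3, 1).
Answer: det⊕(A) = 50; verdict: NONSINGULAR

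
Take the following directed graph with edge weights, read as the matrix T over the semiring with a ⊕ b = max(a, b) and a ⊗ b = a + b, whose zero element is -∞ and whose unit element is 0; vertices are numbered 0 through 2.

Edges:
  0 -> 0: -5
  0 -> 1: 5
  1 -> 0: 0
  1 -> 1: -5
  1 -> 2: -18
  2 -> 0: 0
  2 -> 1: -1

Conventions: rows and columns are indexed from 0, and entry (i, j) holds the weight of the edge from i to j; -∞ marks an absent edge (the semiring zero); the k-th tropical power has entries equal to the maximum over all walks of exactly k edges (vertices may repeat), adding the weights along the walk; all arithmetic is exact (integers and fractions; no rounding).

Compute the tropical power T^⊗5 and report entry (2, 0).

T^⊗2:
  [5, 0, -13]
  [-5, 5, -23]
  [-1, 5, -19]
T^⊗3:
  [0, 10, -18]
  [5, 0, -13]
  [5, 4, -13]
T^⊗4:
  [10, 5, -8]
  [0, 10, -18]
  [4, 10, -14]
T^⊗5:
  [5, 15, -13]
  [10, 5, -8]
  [10, 9, -8]
Key observation: the optimum is the walk 2->0->1->0->1->0, with weight 0 + 5 + 0 + 5 + 0 = 10.
Optimal value attained by: walk 2->0->1->0->1->0.
Answer: (T^⊗5)[2][0] = 10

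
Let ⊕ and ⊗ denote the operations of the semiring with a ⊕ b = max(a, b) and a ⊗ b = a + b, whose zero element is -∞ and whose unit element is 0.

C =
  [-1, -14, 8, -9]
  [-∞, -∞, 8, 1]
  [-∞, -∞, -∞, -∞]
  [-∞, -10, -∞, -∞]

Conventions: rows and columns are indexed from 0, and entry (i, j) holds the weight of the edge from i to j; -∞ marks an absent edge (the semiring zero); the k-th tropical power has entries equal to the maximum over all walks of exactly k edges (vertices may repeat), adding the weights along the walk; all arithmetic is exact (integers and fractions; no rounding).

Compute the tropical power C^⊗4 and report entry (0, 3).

C^⊗2:
  [-2, -15, 7, -10]
  [-∞, -9, -∞, -∞]
  [-∞, -∞, -∞, -∞]
  [-∞, -∞, -2, -9]
C^⊗3:
  [-3, -16, 6, -11]
  [-∞, -∞, -1, -8]
  [-∞, -∞, -∞, -∞]
  [-∞, -19, -∞, -∞]
C^⊗4:
  [-4, -17, 5, -12]
  [-∞, -18, -∞, -∞]
  [-∞, -∞, -∞, -∞]
  [-∞, -∞, -11, -18]
Key observation: the optimum is the walk 0->0->0->0->3, with weight (-1) + (-1) + (-1) + (-9) = -12.
Optimal value attained by: walk 0->0->0->0->3.
Answer: (C^⊗4)[0][3] = -12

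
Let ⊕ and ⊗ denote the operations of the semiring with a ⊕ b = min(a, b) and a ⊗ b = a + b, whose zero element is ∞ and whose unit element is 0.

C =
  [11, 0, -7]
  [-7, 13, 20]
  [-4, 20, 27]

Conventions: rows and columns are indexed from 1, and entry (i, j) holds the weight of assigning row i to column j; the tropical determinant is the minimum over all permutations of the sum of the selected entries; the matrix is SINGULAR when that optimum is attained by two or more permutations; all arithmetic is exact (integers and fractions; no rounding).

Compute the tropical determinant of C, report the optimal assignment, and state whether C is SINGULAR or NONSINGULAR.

σ = (1, 2, 3): 11 + 13 + 27 = 51
σ = (1, 3, 2): 11 + 20 + 20 = 51
σ = (2, 1, 3): 0 + (-7) + 27 = 20
σ = (2, 3, 1): 0 + 20 + (-4) = 16
σ = (3, 1, 2): (-7) + (-7) + 20 = 6
σ = (3, 2, 1): (-7) + 13 + (-4) = 2
Optimal value attained by: σ = (3, 2, 1).
Answer: det⊕(C) = 2; verdict: NONSINGULAR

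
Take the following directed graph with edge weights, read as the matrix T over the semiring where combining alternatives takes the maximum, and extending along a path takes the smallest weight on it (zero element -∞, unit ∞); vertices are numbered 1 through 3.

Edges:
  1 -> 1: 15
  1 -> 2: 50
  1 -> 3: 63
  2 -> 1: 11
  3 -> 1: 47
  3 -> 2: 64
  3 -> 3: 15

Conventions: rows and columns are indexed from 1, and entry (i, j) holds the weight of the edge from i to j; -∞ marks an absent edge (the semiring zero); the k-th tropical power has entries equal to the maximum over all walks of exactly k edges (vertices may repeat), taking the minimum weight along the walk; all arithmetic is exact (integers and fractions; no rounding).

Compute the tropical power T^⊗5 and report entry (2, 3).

T^⊗2:
  [47, 63, 15]
  [11, 11, 11]
  [15, 47, 47]
T^⊗3:
  [15, 47, 47]
  [11, 11, 11]
  [47, 47, 15]
T^⊗4:
  [47, 47, 15]
  [11, 11, 11]
  [15, 47, 47]
T^⊗5:
  [15, 47, 47]
  [11, 11, 11]
  [47, 47, 15]
Key observation: the optimum is the walk 2->1->1->3->1->3, with weight 11 min 15 min 63 min 47 min 63 = 11.
Optimal value attained by: walk 2->1->1->3->1->3.
Answer: (T^⊗5)[2][3] = 11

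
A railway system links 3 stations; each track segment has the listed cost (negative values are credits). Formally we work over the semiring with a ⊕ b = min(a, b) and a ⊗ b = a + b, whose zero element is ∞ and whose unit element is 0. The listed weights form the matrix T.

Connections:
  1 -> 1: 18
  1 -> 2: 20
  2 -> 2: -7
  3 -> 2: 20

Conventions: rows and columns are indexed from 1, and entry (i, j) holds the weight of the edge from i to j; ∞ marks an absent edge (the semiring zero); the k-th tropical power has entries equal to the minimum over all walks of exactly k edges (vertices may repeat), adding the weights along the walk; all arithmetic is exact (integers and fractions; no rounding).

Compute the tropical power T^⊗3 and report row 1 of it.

T^⊗2:
  [36, 13, ∞]
  [∞, -14, ∞]
  [∞, 13, ∞]
T^⊗3:
  [54, 6, ∞]
  [∞, -21, ∞]
  [∞, 6, ∞]
Answer: row 1 of T^⊗3 = [54, 6, ∞]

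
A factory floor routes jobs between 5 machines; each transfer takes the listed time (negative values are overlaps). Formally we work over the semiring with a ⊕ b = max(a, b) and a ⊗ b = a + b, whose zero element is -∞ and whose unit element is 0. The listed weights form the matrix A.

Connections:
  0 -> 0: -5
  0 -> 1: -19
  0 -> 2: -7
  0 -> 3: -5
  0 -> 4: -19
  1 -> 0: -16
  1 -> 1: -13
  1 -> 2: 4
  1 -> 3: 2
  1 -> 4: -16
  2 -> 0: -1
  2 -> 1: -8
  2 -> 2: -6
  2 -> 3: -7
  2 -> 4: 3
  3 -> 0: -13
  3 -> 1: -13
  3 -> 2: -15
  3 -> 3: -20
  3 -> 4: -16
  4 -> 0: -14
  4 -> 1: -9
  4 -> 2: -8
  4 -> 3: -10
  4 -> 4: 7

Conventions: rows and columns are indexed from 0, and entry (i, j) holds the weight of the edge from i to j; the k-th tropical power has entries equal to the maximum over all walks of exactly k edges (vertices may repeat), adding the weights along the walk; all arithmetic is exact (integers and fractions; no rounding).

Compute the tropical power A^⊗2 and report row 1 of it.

A^⊗2:
  [-8, -15, -12, -10, -4]
  [3, -4, -2, -3, 7]
  [-6, -6, -4, -6, 10]
  [-16, -23, -9, -11, -9]
  [-7, -2, -1, -3, 14]
Answer: row 1 of A^⊗2 = [3, -4, -2, -3, 7]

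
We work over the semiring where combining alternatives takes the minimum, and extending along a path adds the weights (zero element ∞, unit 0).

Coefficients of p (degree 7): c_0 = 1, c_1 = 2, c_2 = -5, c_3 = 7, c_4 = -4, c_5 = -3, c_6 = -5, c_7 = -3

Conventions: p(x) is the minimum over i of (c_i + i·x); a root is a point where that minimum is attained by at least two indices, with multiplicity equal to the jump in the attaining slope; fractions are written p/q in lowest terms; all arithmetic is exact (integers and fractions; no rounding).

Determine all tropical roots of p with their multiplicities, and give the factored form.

hull edge (i=0, c=1) to (i=2, c=-5): slope -3, span 2
hull edge (i=2, c=-5) to (i=6, c=-5): slope 0, span 4
hull edge (i=6, c=-5) to (i=7, c=-3): slope 2, span 1
Factored form: p(x) = -3 ⊗ (x ⊕ (-2)) ⊗ (x ⊕ 0) ⊗ (x ⊕ 0) ⊗ (x ⊕ 0) ⊗ (x ⊕ 0) ⊗ (x ⊕ 3) ⊗ (x ⊕ 3)
Answer: roots = -2 (mult 1), 0 (mult 4), 3 (mult 2)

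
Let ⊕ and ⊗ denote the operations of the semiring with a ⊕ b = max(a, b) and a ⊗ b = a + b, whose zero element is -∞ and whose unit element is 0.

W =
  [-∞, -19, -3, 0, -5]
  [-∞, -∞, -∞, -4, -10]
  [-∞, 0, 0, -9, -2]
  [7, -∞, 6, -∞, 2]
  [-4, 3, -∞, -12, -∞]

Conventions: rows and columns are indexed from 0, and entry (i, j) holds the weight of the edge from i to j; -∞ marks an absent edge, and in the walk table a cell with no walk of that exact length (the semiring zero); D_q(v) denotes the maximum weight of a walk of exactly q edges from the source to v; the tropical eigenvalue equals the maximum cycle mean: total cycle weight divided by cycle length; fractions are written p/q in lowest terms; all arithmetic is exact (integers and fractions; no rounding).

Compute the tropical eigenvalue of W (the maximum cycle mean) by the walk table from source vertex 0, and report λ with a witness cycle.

q=0: [0, -∞, -∞, -∞, -∞]
q=1: [-∞, -19, -3, 0, -5]
q=2: [7, -2, 6, -12, 2]
q=3: [-2, 6, 6, 7, 4]
q=4: [14, 7, 13, 2, 9]
q=5: [9, 13, 13, 14, 11]
Optimal cycle mean attained by: cycle 0->3->0, total 0 + 7, length 2.
Answer: λ = 7/2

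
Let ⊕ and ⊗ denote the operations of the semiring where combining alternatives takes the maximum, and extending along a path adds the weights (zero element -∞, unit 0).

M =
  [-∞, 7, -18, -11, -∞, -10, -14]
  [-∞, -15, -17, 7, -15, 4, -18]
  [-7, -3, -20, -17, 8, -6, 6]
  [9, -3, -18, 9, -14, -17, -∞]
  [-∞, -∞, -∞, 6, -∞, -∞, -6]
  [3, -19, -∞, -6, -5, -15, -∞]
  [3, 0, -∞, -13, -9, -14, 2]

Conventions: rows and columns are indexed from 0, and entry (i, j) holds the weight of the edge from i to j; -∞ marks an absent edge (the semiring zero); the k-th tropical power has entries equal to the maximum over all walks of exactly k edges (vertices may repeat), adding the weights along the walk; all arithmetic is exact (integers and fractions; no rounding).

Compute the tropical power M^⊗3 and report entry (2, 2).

M^⊗2:
  [-2, -8, -10, 14, -8, 11, -11]
  [16, 4, -11, 16, -1, -10, -11]
  [9, 6, -20, 14, -3, 1, 8]
  [18, 16, -9, 18, -5, 1, -5]
  [15, 3, -12, 15, -8, -11, -4]
  [3, 10, -15, 3, -20, -7, -11]
  [5, 10, -15, 7, -7, 4, 4]
M^⊗3:
  [23, 11, -4, 23, 6, -3, -4]
  [25, 23, -2, 25, 2, 8, 2]
  [23, 16, -4, 23, 0, 10, 10]
  [27, 25, 0, 27, 4, 20, 4]
  [24, 22, -3, 24, 1, 7, 1]
  [12, 10, -7, 17, -5, 14, -8]
  [16, 12, -7, 17, -1, 14, 6]
Key observation: the optimum is the walk 2->4->3->2, with weight 8 + 6 + (-18) = -4.
Optimal value attained by: walk 2->4->3->2.
Answer: (M^⊗3)[2][2] = -4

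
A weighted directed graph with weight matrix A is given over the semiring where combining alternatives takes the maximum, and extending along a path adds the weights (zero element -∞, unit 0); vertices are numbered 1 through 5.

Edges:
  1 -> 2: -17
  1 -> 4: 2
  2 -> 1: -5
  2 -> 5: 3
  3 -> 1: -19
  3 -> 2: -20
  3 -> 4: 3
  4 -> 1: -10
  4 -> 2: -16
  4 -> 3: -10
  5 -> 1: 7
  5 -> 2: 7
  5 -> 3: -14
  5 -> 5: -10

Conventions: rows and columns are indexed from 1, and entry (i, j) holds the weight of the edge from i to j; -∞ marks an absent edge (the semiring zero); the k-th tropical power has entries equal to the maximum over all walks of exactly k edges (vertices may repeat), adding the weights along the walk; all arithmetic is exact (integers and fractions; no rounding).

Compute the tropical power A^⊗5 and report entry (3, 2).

A^⊗2:
  [-8, -14, -8, -∞, -14]
  [10, 10, -11, -3, -7]
  [-7, -13, -7, -17, -17]
  [-21, -27, -∞, -7, -13]
  [2, -3, -24, 9, 10]
A^⊗3:
  [-7, -7, -28, -5, -11]
  [5, 0, -13, 12, 13]
  [-10, -10, -27, -4, -10]
  [-6, -6, -17, -19, -23]
  [17, 17, -1, 4, 0]
A^⊗4:
  [-4, -4, -15, -5, -4]
  [20, 20, 2, 7, 3]
  [-3, -3, -14, -8, -7]
  [-11, -16, -29, -4, -3]
  [12, 7, -6, 19, 20]
A^⊗5:
  [3, 3, -15, -2, -1]
  [15, 10, -3, 22, 23]
  [0, 0, -18, -1, 0]
  [4, 4, -14, -9, -13]
  [27, 27, 9, 14, 10]
Key observation: the optimum is the walk 3->2->5->2->5->2, with weight (-20) + 3 + 7 + 3 + 7 = 0.
Optimal value attained by: walk 3->2->5->2->5->2.
Answer: (A^⊗5)[3][2] = 0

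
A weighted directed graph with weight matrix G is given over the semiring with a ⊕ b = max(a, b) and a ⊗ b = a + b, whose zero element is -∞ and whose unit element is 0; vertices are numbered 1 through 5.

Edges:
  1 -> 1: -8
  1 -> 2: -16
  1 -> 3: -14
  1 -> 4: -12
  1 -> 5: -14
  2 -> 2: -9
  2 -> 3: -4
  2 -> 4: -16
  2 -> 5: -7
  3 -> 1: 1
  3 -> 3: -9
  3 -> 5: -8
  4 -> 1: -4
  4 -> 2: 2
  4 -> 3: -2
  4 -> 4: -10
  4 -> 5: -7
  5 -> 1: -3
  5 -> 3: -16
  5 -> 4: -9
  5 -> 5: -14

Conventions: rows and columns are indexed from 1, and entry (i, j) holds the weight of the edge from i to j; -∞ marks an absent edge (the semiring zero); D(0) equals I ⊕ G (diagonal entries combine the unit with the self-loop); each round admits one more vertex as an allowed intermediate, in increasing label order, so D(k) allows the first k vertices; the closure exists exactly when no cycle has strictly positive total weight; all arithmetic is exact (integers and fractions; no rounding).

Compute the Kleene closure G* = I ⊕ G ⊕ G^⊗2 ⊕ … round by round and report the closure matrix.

D(0):
  [0, -16, -14, -12, -14]
  [-∞, 0, -4, -16, -7]
  [1, -∞, 0, -∞, -8]
  [-4, 2, -2, 0, -7]
  [-3, -∞, -16, -9, 0]
D(1):
  [0, -16, -14, -12, -14]
  [-∞, 0, -4, -16, -7]
  [1, -15, 0, -11, -8]
  [-4, 2, -2, 0, -7]
  [-3, -19, -16, -9, 0]
D(2):
  [0, -16, -14, -12, -14]
  [-∞, 0, -4, -16, -7]
  [1, -15, 0, -11, -8]
  [-4, 2, -2, 0, -5]
  [-3, -19, -16, -9, 0]
D(3):
  [0, -16, -14, -12, -14]
  [-3, 0, -4, -15, -7]
  [1, -15, 0, -11, -8]
  [-1, 2, -2, 0, -5]
  [-3, -19, -16, -9, 0]
D(4):
  [0, -10, -14, -12, -14]
  [-3, 0, -4, -15, -7]
  [1, -9, 0, -11, -8]
  [-1, 2, -2, 0, -5]
  [-3, -7, -11, -9, 0]
D(5):
  [0, -10, -14, -12, -14]
  [-3, 0, -4, -15, -7]
  [1, -9, 0, -11, -8]
  [-1, 2, -2, 0, -5]
  [-3, -7, -11, -9, 0]
Answer: G* = [[0, -10, -14, -12, -14], [-3, 0, -4, -15, -7], [1, -9, 0, -11, -8], [-1, 2, -2, 0, -5], [-3, -7, -11, -9, 0]]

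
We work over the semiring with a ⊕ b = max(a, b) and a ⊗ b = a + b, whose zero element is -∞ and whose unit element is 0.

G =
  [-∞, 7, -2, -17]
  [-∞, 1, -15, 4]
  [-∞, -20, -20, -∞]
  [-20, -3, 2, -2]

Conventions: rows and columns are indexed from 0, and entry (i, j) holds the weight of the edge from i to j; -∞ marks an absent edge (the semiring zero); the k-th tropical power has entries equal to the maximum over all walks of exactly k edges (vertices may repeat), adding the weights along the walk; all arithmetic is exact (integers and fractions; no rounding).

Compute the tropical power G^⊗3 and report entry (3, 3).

G^⊗2:
  [-37, 8, -8, 11]
  [-16, 2, 6, 5]
  [-∞, -19, -35, -16]
  [-22, -2, 0, 1]
G^⊗3:
  [-9, 9, 13, 12]
  [-15, 3, 7, 6]
  [-36, -18, -14, -15]
  [-19, -1, 3, 2]
Key observation: the optimum is the walk 3->1->1->3, with weight (-3) + 1 + 4 = 2.
Optimal value attained by: walk 3->1->1->3.
Answer: (G^⊗3)[3][3] = 2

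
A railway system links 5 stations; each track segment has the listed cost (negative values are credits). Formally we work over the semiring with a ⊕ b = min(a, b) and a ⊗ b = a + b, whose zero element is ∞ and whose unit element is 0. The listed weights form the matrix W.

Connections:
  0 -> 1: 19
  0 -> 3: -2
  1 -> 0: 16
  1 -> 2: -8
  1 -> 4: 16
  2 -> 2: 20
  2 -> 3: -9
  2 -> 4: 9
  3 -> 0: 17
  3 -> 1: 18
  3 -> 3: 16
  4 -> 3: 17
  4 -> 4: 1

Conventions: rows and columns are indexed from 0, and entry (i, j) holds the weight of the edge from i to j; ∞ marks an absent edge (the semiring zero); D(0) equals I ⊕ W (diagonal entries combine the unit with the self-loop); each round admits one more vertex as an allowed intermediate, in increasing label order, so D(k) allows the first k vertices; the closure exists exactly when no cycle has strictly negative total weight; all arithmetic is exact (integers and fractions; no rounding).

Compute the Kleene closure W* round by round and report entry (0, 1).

D(0):
  [0, 19, ∞, -2, ∞]
  [16, 0, -8, ∞, 16]
  [∞, ∞, 0, -9, 9]
  [17, 18, ∞, 0, ∞]
  [∞, ∞, ∞, 17, 0]
D(1):
  [0, 19, ∞, -2, ∞]
  [16, 0, -8, 14, 16]
  [∞, ∞, 0, -9, 9]
  [17, 18, ∞, 0, ∞]
  [∞, ∞, ∞, 17, 0]
D(2):
  [0, 19, 11, -2, 35]
  [16, 0, -8, 14, 16]
  [∞, ∞, 0, -9, 9]
  [17, 18, 10, 0, 34]
  [∞, ∞, ∞, 17, 0]
D(3):
  [0, 19, 11, -2, 20]
  [16, 0, -8, -17, 1]
  [∞, ∞, 0, -9, 9]
  [17, 18, 10, 0, 19]
  [∞, ∞, ∞, 17, 0]
D(4):
  [0, 16, 8, -2, 17]
  [0, 0, -8, -17, 1]
  [8, 9, 0, -9, 9]
  [17, 18, 10, 0, 19]
  [34, 35, 27, 17, 0]
D(5):
  [0, 16, 8, -2, 17]
  [0, 0, -8, -17, 1]
  [8, 9, 0, -9, 9]
  [17, 18, 10, 0, 19]
  [34, 35, 27, 17, 0]
Answer: W*[0][1] = 16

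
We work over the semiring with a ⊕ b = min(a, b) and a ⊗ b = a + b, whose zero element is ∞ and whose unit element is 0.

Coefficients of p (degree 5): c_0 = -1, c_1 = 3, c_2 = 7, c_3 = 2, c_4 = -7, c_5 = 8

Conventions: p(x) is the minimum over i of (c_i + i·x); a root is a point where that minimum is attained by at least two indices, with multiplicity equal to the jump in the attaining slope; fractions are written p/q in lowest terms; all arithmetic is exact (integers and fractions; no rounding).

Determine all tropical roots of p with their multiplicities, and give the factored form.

hull edge (i=0, c=-1) to (i=4, c=-7): slope -3/2, span 4
hull edge (i=4, c=-7) to (i=5, c=8): slope 15, span 1
Factored form: p(x) = 8 ⊗ (x ⊕ (-15)) ⊗ (x ⊕ 3/2) ⊗ (x ⊕ 3/2) ⊗ (x ⊕ 3/2) ⊗ (x ⊕ 3/2)
Answer: roots = -15 (mult 1), 3/2 (mult 4)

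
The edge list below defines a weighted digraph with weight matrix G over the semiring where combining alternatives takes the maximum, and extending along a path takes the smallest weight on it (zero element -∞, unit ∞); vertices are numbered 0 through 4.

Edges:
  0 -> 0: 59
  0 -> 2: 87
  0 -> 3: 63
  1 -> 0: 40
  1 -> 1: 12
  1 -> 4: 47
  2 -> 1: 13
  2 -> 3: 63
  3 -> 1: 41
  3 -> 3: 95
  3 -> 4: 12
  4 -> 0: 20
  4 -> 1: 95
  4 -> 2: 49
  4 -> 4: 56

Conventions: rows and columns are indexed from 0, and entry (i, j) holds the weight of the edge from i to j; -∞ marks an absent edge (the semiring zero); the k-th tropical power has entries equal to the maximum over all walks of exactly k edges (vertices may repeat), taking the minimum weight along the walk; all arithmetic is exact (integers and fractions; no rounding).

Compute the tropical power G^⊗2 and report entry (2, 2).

G^⊗2:
  [59, 41, 59, 63, 12]
  [40, 47, 47, 40, 47]
  [13, 41, -∞, 63, 13]
  [40, 41, 12, 95, 41]
  [40, 56, 49, 49, 56]
Key observation: no walk of exactly 2 edges connects these vertices, so the entry is the semiring zero.
Answer: (G^⊗2)[2][2] = -∞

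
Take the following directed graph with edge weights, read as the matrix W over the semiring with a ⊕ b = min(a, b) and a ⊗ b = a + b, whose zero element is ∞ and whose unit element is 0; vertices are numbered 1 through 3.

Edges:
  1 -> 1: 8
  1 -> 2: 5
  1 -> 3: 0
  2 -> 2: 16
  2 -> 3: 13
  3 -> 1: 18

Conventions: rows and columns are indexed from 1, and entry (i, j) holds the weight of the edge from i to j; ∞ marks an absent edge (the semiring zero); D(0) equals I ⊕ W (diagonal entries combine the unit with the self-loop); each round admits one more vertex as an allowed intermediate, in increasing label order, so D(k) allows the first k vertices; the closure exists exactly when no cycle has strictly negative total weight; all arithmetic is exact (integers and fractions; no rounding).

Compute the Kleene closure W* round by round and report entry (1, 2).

D(0):
  [0, 5, 0]
  [∞, 0, 13]
  [18, ∞, 0]
D(1):
  [0, 5, 0]
  [∞, 0, 13]
  [18, 23, 0]
D(2):
  [0, 5, 0]
  [∞, 0, 13]
  [18, 23, 0]
D(3):
  [0, 5, 0]
  [31, 0, 13]
  [18, 23, 0]
Answer: W*[1][2] = 5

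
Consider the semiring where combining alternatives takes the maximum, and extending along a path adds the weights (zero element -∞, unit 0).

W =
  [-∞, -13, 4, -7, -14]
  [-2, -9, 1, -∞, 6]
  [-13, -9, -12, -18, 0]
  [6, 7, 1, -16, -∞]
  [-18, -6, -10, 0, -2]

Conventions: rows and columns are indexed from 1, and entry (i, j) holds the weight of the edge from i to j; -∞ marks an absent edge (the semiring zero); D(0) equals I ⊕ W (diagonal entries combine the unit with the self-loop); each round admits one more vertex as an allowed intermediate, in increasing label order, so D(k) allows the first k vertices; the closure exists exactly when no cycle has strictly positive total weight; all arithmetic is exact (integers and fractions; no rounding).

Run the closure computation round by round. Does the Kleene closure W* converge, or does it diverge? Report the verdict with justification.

D(0):
  [0, -13, 4, -7, -14]
  [-2, 0, 1, -∞, 6]
  [-13, -9, 0, -18, 0]
  [6, 7, 1, 0, -∞]
  [-18, -6, -10, 0, 0]
D(1):
  [0, -13, 4, -7, -14]
  [-2, 0, 2, -9, 6]
  [-13, -9, 0, -18, 0]
  [6, 7, 10, 0, -8]
  [-18, -6, -10, 0, 0]
D(2):
  [0, -13, 4, -7, -7]
  [-2, 0, 2, -9, 6]
  [-11, -9, 0, -18, 0]
  [6, 7, 10, 0, 13]
  [-8, -6, -4, 0, 0]
D(3):
  [0, -5, 4, -7, 4]
  [-2, 0, 2, -9, 6]
  [-11, -9, 0, -18, 0]
  [6, 7, 10, 0, 13]
  [-8, -6, -4, 0, 0]
Detection: at round 4, diagonal entry (5, 5) turns strictly positive.
Key observation: the cycle 5->4->1->3->2->5 has total weight 0 + 6 + 4 + (-9) + 6, which is strictly positive.
Answer: DIVERGES — positive cycle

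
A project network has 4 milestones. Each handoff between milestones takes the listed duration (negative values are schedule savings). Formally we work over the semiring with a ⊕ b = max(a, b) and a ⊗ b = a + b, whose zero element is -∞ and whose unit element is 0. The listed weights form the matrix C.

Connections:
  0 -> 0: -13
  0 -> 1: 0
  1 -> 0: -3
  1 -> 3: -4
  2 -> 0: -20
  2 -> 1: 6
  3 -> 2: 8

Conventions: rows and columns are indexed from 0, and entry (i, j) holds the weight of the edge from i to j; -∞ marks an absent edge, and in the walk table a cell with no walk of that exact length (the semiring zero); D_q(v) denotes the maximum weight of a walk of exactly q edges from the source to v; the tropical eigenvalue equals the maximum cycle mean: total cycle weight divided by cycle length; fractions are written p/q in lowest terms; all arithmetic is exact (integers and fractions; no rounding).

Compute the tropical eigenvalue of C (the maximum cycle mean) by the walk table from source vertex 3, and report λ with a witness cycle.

q=0: [-∞, -∞, -∞, 0]
q=1: [-∞, -∞, 8, -∞]
q=2: [-12, 14, -∞, -∞]
q=3: [11, -12, -∞, 10]
q=4: [-2, 11, 18, -16]
Optimal cycle mean attained by: cycle 1->3->2->1, total (-4) + 8 + 6, length 3.
Answer: λ = 10/3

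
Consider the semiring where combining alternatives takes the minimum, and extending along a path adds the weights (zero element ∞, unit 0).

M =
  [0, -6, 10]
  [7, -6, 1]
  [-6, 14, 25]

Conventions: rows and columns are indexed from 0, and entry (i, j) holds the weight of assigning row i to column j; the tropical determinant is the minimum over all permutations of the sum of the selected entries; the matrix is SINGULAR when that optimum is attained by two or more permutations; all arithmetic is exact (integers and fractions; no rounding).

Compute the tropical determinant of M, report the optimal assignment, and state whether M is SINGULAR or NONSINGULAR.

σ = (0, 1, 2): 0 + (-6) + 25 = 19
σ = (0, 2, 1): 0 + 1 + 14 = 15
σ = (1, 0, 2): (-6) + 7 + 25 = 26
σ = (1, 2, 0): (-6) + 1 + (-6) = -11
σ = (2, 0, 1): 10 + 7 + 14 = 31
σ = (2, 1, 0): 10 + (-6) + (-6) = -2
Optimal value attained by: σ = (1, 2, 0).
Answer: det⊕(M) = -11; verdict: NONSINGULAR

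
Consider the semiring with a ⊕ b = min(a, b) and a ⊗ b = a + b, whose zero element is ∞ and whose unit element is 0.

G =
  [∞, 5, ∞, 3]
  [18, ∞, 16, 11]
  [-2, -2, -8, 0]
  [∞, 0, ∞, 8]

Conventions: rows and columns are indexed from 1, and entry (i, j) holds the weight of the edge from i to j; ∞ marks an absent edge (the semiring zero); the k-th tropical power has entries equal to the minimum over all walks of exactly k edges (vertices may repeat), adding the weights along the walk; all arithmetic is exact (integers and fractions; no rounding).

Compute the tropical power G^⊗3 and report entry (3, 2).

G^⊗2:
  [23, 3, 21, 11]
  [14, 11, 8, 16]
  [-10, -10, -16, -8]
  [18, 8, 16, 11]
G^⊗3:
  [19, 11, 13, 14]
  [6, 6, 0, 8]
  [-18, -18, -24, -16]
  [14, 11, 8, 16]
Key observation: the optimum is the walk 3->3->3->2, with weight (-8) + (-8) + (-2) = -18.
Optimal value attained by: walk 3->3->3->2.
Answer: (G^⊗3)[3][2] = -18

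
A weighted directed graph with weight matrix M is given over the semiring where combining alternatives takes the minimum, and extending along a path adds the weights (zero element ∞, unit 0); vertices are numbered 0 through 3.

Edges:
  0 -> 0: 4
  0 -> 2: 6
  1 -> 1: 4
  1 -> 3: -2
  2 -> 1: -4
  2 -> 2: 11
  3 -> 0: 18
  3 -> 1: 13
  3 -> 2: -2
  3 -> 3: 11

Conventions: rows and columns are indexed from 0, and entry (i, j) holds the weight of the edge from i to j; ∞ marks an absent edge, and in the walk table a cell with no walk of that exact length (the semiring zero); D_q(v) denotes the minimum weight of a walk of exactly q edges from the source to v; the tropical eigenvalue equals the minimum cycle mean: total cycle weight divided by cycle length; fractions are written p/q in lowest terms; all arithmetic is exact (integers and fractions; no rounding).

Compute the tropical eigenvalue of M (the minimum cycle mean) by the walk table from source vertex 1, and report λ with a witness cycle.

q=0: [∞, 0, ∞, ∞]
q=1: [∞, 4, ∞, -2]
q=2: [16, 8, -4, 2]
q=3: [20, -8, 0, 6]
q=4: [24, -4, 4, -10]
Optimal cycle mean attained by: cycle 1->3->2->1, total (-2) + (-2) + (-4), length 3.
Answer: λ = -8/3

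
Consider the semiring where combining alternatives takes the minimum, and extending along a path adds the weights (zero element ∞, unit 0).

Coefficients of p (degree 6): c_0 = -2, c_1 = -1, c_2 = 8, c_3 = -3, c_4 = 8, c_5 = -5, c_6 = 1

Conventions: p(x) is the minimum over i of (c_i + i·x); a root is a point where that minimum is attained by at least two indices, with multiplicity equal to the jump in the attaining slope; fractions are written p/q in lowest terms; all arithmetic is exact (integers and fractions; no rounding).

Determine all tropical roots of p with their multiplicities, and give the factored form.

hull edge (i=0, c=-2) to (i=5, c=-5): slope -3/5, span 5
hull edge (i=5, c=-5) to (i=6, c=1): slope 6, span 1
Factored form: p(x) = 1 ⊗ (x ⊕ (-6)) ⊗ (x ⊕ 3/5) ⊗ (x ⊕ 3/5) ⊗ (x ⊕ 3/5) ⊗ (x ⊕ 3/5) ⊗ (x ⊕ 3/5)
Answer: roots = -6 (mult 1), 3/5 (mult 5)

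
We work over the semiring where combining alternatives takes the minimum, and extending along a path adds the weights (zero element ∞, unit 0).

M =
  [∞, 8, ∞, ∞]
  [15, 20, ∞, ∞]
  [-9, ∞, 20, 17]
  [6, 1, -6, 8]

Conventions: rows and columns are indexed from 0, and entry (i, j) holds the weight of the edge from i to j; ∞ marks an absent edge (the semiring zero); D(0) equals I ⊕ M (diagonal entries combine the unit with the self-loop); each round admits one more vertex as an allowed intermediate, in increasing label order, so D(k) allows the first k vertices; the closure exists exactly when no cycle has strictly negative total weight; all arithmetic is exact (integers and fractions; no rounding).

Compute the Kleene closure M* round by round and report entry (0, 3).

D(0):
  [0, 8, ∞, ∞]
  [15, 0, ∞, ∞]
  [-9, ∞, 0, 17]
  [6, 1, -6, 0]
D(1):
  [0, 8, ∞, ∞]
  [15, 0, ∞, ∞]
  [-9, -1, 0, 17]
  [6, 1, -6, 0]
D(2):
  [0, 8, ∞, ∞]
  [15, 0, ∞, ∞]
  [-9, -1, 0, 17]
  [6, 1, -6, 0]
D(3):
  [0, 8, ∞, ∞]
  [15, 0, ∞, ∞]
  [-9, -1, 0, 17]
  [-15, -7, -6, 0]
D(4):
  [0, 8, ∞, ∞]
  [15, 0, ∞, ∞]
  [-9, -1, 0, 17]
  [-15, -7, -6, 0]
Answer: M*[0][3] = ∞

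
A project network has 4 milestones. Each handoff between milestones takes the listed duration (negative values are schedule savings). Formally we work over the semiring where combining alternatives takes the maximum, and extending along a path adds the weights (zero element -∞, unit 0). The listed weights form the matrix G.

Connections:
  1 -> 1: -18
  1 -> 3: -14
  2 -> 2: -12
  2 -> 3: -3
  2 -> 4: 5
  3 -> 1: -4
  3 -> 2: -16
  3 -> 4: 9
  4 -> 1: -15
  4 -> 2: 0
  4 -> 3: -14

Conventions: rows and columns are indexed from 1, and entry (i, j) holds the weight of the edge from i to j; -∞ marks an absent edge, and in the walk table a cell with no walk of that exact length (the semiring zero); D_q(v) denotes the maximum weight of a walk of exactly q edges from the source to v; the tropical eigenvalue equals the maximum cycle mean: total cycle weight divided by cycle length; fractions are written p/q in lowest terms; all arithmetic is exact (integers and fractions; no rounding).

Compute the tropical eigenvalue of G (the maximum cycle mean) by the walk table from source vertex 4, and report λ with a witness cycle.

q=0: [-∞, -∞, -∞, 0]
q=1: [-15, 0, -14, -∞]
q=2: [-18, -12, -3, 5]
q=3: [-7, 5, -9, 6]
q=4: [-9, 6, 2, 10]
Optimal cycle mean attained by: cycle 2->4->2, total 5 + 0, length 2.
Answer: λ = 5/2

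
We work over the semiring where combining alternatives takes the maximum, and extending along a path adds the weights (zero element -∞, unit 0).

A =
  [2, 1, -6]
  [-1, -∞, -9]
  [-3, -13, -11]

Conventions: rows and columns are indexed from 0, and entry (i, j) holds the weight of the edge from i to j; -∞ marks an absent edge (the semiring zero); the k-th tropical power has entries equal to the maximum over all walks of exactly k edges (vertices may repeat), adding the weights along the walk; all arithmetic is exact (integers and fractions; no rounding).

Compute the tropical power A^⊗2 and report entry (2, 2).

A^⊗2:
  [4, 3, -4]
  [1, 0, -7]
  [-1, -2, -9]
Key observation: the optimum is the walk 2->0->2, with weight (-3) + (-6) = -9.
Optimal value attained by: walk 2->0->2.
Answer: (A^⊗2)[2][2] = -9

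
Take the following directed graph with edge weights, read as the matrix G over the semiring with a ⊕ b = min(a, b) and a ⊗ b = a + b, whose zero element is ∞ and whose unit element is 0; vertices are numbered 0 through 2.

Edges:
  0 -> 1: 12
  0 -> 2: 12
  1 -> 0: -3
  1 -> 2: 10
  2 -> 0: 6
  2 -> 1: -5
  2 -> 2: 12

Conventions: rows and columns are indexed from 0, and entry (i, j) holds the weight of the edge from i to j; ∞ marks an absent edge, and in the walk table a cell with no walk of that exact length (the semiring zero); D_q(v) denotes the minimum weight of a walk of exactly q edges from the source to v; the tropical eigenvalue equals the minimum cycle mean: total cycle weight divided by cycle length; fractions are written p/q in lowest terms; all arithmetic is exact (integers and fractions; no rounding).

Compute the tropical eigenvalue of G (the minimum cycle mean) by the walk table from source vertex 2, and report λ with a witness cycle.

q=0: [∞, ∞, 0]
q=1: [6, -5, 12]
q=2: [-8, 7, 5]
q=3: [4, 0, 4]
Optimal cycle mean attained by: cycle 0->2->1->0, total 12 + (-5) + (-3), length 3.
Answer: λ = 4/3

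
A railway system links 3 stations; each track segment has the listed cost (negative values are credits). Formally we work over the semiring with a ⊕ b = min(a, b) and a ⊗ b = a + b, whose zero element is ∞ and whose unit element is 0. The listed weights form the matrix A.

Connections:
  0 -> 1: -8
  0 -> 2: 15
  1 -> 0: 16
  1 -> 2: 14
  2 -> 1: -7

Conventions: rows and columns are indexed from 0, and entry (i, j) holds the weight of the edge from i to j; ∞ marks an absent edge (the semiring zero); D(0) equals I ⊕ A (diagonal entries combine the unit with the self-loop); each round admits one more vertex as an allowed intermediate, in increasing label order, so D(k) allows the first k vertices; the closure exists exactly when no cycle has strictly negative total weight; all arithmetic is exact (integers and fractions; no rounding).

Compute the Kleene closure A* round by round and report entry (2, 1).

D(0):
  [0, -8, 15]
  [16, 0, 14]
  [∞, -7, 0]
D(1):
  [0, -8, 15]
  [16, 0, 14]
  [∞, -7, 0]
D(2):
  [0, -8, 6]
  [16, 0, 14]
  [9, -7, 0]
D(3):
  [0, -8, 6]
  [16, 0, 14]
  [9, -7, 0]
Answer: A*[2][1] = -7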